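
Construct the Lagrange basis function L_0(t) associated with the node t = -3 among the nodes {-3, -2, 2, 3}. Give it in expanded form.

L_0(t) = -(1/30)t^3 + (1/10)t^2 + (2/15)t - 2/5

L_0(t) = (t + 2)(t - 2)(t - 3) / [(-1)·(-5)·(-6)]
       = (t^3 - 3t^2 - 4t + 12) / (-30)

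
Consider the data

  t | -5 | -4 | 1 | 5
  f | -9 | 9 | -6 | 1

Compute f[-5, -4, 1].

f[-5,-4] = (9 - (-9)) / (-4 - (-5)) = 18
f[-4,1] = (-6 - 9) / (1 - (-4)) = -3
f[-5,-4,1] = (-3 - 18) / (1 - (-5)) = -7/2

-7/2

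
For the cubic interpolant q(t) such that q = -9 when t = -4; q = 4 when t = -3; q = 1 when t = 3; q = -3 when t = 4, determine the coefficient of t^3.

5/28

Build the Lagrange basis polynomials:
L_0(t) = (t + 3)(t - 3)(t - 4) / [-56] = -(1/56)t^3 + (1/14)t^2 + (9/56)t - 9/14
L_1(t) = (t + 4)(t - 3)(t - 4) / [42] = (1/42)t^3 - (1/14)t^2 - (8/21)t + 8/7
L_2(t) = (t + 4)(t + 3)(t - 4) / [-42] = -(1/42)t^3 - (1/14)t^2 + (8/21)t + 8/7
L_3(t) = (t + 4)(t + 3)(t - 3) / [56] = (1/56)t^3 + (1/14)t^2 - (9/56)t - 9/14
q(t) = (-9)·L_0 + 4·L_1 + 1·L_2 + (-3)·L_3
Only the coefficient of t^3 is needed; take it from each L_i and combine:
(-9)·(-1/56) + 4·(1/42) + 1·(-1/42) + (-3)·(1/56) = 5/28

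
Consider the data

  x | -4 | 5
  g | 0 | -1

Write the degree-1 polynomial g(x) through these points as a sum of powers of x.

g(x) = -(1/9)x - 4/9

Build the Lagrange basis polynomials:
L_0(x) = (x - 5) / [-9] = -(1/9)x + 5/9
L_1(x) = (x + 4) / [9] = (1/9)x + 4/9
g(x) = 0·L_0 + (-1)·L_1
  0·L_0(x) = 0
  (-1)·L_1(x) = -(1/9)x - 4/9
Adding term by term: -(1/9)x - 4/9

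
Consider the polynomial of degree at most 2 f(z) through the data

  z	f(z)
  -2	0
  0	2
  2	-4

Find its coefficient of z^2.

-1

The leading coefficient equals the top divided difference f[-2,0,2].
f[-2,0] = (2 - 0) / (0 - (-2)) = 1
f[0,2] = (-4 - 2) / (2 - 0) = -3
f[-2,0,2] = (-3 - 1) / (2 - (-2)) = -1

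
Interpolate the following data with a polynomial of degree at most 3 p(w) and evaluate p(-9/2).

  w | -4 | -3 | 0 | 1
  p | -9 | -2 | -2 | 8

Using Newton's divided-difference form:
p[-4,-3] = (-2 - (-9)) / (-3 - (-4)) = 7
p[-3,0] = (-2 - (-2)) / (0 - (-3)) = 0
p[0,1] = (8 - (-2)) / (1 - 0) = 10
p[-4,-3,0] = (0 - 7) / (0 - (-4)) = -7/4
p[-3,0,1] = (10 - 0) / (1 - (-3)) = 5/2
p[-4,-3,0,1] = (5/2 - (-7/4)) / (1 - (-4)) = 17/20
p(-9/2) = -9 + 7·(-1/2) + (-7/4)·(-1/2)·(-3/2) + (17/20)·(-1/2)·(-3/2)·(-9/2) = -2669/160

-2669/160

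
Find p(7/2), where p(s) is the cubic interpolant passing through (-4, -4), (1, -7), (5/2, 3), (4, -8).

-57/52

L_0(7/2) = (5/2)·(1)·(-1/2)/[(-5)·(-13/2)·(-8)] = 1/208
L_1(7/2) = (15/2)·(1)·(-1/2)/[(5)·(-3/2)·(-3)] = -1/6
L_2(7/2) = (15/2)·(5/2)·(-1/2)/[(13/2)·(3/2)·(-3/2)] = 25/39
L_3(7/2) = (15/2)·(5/2)·(1)/[(8)·(3)·(3/2)] = 25/48
Sum: (-4)·(1/208) + (-7)·(-1/6) + 3·(25/39) + (-8)·(25/48) = -57/52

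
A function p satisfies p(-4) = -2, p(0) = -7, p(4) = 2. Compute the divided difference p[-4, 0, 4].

7/16

p[-4,0] = (-7 - (-2)) / (0 - (-4)) = -5/4
p[0,4] = (2 - (-7)) / (4 - 0) = 9/4
p[-4,0,4] = (9/4 - (-5/4)) / (4 - (-4)) = 7/16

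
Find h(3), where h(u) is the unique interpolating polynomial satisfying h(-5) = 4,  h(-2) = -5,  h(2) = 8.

Using Newton's divided-difference form:
h[-5,-2] = (-5 - 4) / (-2 - (-5)) = -3
h[-2,2] = (8 - (-5)) / (2 - (-2)) = 13/4
h[-5,-2,2] = (13/4 - (-3)) / (2 - (-5)) = 25/28
h(3) = 4 + (-3)·(8) + (25/28)·(8)·(5) = 110/7

110/7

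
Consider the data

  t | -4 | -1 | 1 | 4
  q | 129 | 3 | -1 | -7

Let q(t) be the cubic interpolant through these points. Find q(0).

L_0(0) = (1)·(-1)·(-4)/[(-3)·(-5)·(-8)] = -1/30
L_1(0) = (4)·(-1)·(-4)/[(3)·(-2)·(-5)] = 8/15
L_2(0) = (4)·(1)·(-4)/[(5)·(2)·(-3)] = 8/15
L_3(0) = (4)·(1)·(-1)/[(8)·(5)·(3)] = -1/30
Sum: 129·(-1/30) + 3·(8/15) + (-1)·(8/15) + (-7)·(-1/30) = -3

-3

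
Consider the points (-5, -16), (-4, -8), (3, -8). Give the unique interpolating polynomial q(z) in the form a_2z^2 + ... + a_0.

q(z) = -z^2 - z + 4

Newton's divided differences:
q[-5,-4] = (-8 - (-16)) / (-4 - (-5)) = 8
q[-4,3] = (-8 - (-8)) / (3 - (-4)) = 0
q[-5,-4,3] = (0 - 8) / (3 - (-5)) = -1
q(z) = -16 + 8·(z + 5) + (-1)·(z + 5)(z + 4)
Expanding: q(z) = -z^2 - z + 4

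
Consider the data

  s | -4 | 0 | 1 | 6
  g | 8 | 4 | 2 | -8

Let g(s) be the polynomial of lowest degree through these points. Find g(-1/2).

1961/400

Evaluate each Lagrange basis at s = -1/2:
L_0(-1/2) = (-1/2)·(-3/2)·(-13/2)/[(-4)·(-5)·(-10)] = 39/1600
L_1(-1/2) = (7/2)·(-3/2)·(-13/2)/[(4)·(-1)·(-6)] = 91/64
L_2(-1/2) = (7/2)·(-1/2)·(-13/2)/[(5)·(1)·(-5)] = -91/200
L_3(-1/2) = (7/2)·(-1/2)·(-3/2)/[(10)·(6)·(5)] = 7/800
Sum: 8·(39/1600) + 4·(91/64) + 2·(-91/200) + (-8)·(7/800) = 1961/400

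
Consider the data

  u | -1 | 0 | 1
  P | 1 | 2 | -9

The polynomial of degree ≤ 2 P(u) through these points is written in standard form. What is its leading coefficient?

L_0(u) = u(u - 1) / [2] = (1/2)u^2 - (1/2)u
L_1(u) = (u + 1)(u - 1) / [-1] = -u^2 + 1
L_2(u) = (u + 1)u / [2] = (1/2)u^2 + (1/2)u
P(u) = 1·L_0 + 2·L_1 + (-9)·L_2
Only the coefficient of u^2 is needed; take it from each L_i and combine:
1·(1/2) + 2·(-1) + (-9)·(1/2) = -6

-6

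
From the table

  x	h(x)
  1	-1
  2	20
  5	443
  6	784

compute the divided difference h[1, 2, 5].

30

h[1,2] = (20 - (-1)) / (2 - 1) = 21
h[2,5] = (443 - 20) / (5 - 2) = 141
h[1,2,5] = (141 - 21) / (5 - 1) = 30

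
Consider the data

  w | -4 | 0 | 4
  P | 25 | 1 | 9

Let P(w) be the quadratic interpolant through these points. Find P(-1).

Using Newton's divided-difference form:
P[-4,0] = (1 - 25) / (0 - (-4)) = -6
P[0,4] = (9 - 1) / (4 - 0) = 2
P[-4,0,4] = (2 - (-6)) / (4 - (-4)) = 1
P(-1) = 25 + (-6)·(3) + 1·(3)·(-1) = 4

4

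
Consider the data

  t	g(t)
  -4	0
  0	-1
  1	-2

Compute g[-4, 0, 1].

g[-4,0] = (-1 - 0) / (0 - (-4)) = -1/4
g[0,1] = (-2 - (-1)) / (1 - 0) = -1
g[-4,0,1] = (-1 - (-1/4)) / (1 - (-4)) = -3/20

-3/20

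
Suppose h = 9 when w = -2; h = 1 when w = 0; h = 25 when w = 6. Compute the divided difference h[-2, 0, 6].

1

h[-2,0] = (1 - 9) / (0 - (-2)) = -4
h[0,6] = (25 - 1) / (6 - 0) = 4
h[-2,0,6] = (4 - (-4)) / (6 - (-2)) = 1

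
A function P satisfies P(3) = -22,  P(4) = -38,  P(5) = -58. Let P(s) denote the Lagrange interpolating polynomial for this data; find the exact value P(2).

-10

L_0(2) = (-2)·(-3)/[(-1)·(-2)] = 3
L_1(2) = (-1)·(-3)/[(1)·(-1)] = -3
L_2(2) = (-1)·(-2)/[(2)·(1)] = 1
Sum: (-22)·(3) + (-38)·(-3) + (-58)·(1) = -10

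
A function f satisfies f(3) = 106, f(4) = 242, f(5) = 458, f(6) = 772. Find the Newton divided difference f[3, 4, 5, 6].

3

f[3,4] = (242 - 106) / (4 - 3) = 136
f[4,5] = (458 - 242) / (5 - 4) = 216
f[5,6] = (772 - 458) / (6 - 5) = 314
f[3,4,5] = (216 - 136) / (5 - 3) = 40
f[4,5,6] = (314 - 216) / (6 - 4) = 49
f[3,4,5,6] = (49 - 40) / (6 - 3) = 3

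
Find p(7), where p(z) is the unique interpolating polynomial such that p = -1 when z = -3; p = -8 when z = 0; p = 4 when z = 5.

Using Newton's divided-difference form:
p[-3,0] = (-8 - (-1)) / (0 - (-3)) = -7/3
p[0,5] = (4 - (-8)) / (5 - 0) = 12/5
p[-3,0,5] = (12/5 - (-7/3)) / (5 - (-3)) = 71/120
p(7) = -1 + (-7/3)·(10) + (71/120)·(10)·(7) = 205/12

205/12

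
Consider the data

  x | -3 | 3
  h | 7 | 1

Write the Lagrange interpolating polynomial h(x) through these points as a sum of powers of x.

L_0(x) = (x - 3) / [-6] = -(1/6)x + 1/2
L_1(x) = (x + 3) / [6] = (1/6)x + 1/2
h(x) = 7·L_0 + 1·L_1
  7·L_0(x) = -(7/6)x + 7/2
  1·L_1(x) = (1/6)x + 1/2
Adding term by term: -x + 4

h(x) = -x + 4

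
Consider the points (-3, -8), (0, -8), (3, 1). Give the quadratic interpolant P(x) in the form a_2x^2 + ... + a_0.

Newton's divided differences:
P[-3,0] = (-8 - (-8)) / (0 - (-3)) = 0
P[0,3] = (1 - (-8)) / (3 - 0) = 3
P[-3,0,3] = (3 - 0) / (3 - (-3)) = 1/2
P(x) = -8 + (1/2)·(x + 3)x
Expanding: P(x) = (1/2)x^2 + (3/2)x - 8

P(x) = (1/2)x^2 + (3/2)x - 8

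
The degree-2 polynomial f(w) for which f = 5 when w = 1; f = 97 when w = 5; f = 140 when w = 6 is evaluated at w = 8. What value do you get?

250

Evaluate each Lagrange basis at w = 8:
L_0(8) = (3)·(2)/[(-4)·(-5)] = 3/10
L_1(8) = (7)·(2)/[(4)·(-1)] = -7/2
L_2(8) = (7)·(3)/[(5)·(1)] = 21/5
Sum: 5·(3/10) + 97·(-7/2) + 140·(21/5) = 250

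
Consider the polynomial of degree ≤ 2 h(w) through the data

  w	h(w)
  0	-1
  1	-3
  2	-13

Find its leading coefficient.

-4

Build the Lagrange basis polynomials:
L_0(w) = (w - 1)(w - 2) / [2] = (1/2)w^2 - (3/2)w + 1
L_1(w) = w(w - 2) / [-1] = -w^2 + 2w
L_2(w) = w(w - 1) / [2] = (1/2)w^2 - (1/2)w
h(w) = (-1)·L_0 + (-3)·L_1 + (-13)·L_2
Only the coefficient of w^2 is needed; take it from each L_i and combine:
(-1)·(1/2) + (-3)·(-1) + (-13)·(1/2) = -4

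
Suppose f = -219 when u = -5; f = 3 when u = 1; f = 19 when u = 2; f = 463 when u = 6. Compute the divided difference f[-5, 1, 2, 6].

f[-5,1] = (3 - (-219)) / (1 - (-5)) = 37
f[1,2] = (19 - 3) / (2 - 1) = 16
f[2,6] = (463 - 19) / (6 - 2) = 111
f[-5,1,2] = (16 - 37) / (2 - (-5)) = -3
f[1,2,6] = (111 - 16) / (6 - 1) = 19
f[-5,1,2,6] = (19 - (-3)) / (6 - (-5)) = 2

2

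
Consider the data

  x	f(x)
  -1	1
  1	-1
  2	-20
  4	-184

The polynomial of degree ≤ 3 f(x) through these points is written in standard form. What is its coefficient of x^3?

-3

The leading coefficient equals the top divided difference f[-1,1,2,4].
f[-1,1] = (-1 - 1) / (1 - (-1)) = -1
f[1,2] = (-20 - (-1)) / (2 - 1) = -19
f[2,4] = (-184 - (-20)) / (4 - 2) = -82
f[-1,1,2] = (-19 - (-1)) / (2 - (-1)) = -6
f[1,2,4] = (-82 - (-19)) / (4 - 1) = -21
f[-1,1,2,4] = (-21 - (-6)) / (4 - (-1)) = -3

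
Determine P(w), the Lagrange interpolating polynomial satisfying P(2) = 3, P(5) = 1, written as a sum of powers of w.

P(w) = -(2/3)w + 13/3

Build the Lagrange basis polynomials:
L_0(w) = (w - 5) / [-3] = -(1/3)w + 5/3
L_1(w) = (w - 2) / [3] = (1/3)w - 2/3
P(w) = 3·L_0 + 1·L_1
  3·L_0(w) = -w + 5
  1·L_1(w) = (1/3)w - 2/3
Adding term by term: -(2/3)w + 13/3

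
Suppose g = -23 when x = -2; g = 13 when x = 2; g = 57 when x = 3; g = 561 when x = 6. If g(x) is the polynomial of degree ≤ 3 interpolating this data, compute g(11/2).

3401/8

L_0(11/2) = (7/2)·(5/2)·(-1/2)/[(-4)·(-5)·(-8)] = 7/256
L_1(11/2) = (15/2)·(5/2)·(-1/2)/[(4)·(-1)·(-4)] = -75/128
L_2(11/2) = (15/2)·(7/2)·(-1/2)/[(5)·(1)·(-3)] = 7/8
L_3(11/2) = (15/2)·(7/2)·(5/2)/[(8)·(4)·(3)] = 175/256
Sum: (-23)·(7/256) + 13·(-75/128) + 57·(7/8) + 561·(175/256) = 3401/8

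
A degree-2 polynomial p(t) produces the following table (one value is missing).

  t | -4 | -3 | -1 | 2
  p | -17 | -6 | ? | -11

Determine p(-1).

4

The 3 known values determine p uniquely (degree ≤ 2).
Evaluate each Lagrange basis at t = -1:
L_0(-1) = (2)·(-3)/[(-1)·(-6)] = -1
L_1(-1) = (3)·(-3)/[(1)·(-5)] = 9/5
L_2(-1) = (3)·(2)/[(6)·(5)] = 1/5
Sum: (-17)·(-1) + (-6)·(9/5) + (-11)·(1/5) = 4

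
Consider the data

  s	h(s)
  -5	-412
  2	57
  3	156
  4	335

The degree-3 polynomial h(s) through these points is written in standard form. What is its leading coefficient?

4

L_0(s) = (s - 2)(s - 3)(s - 4) / [-504] = -(1/504)s^3 + (1/56)s^2 - (13/252)s + 1/21
L_1(s) = (s + 5)(s - 3)(s - 4) / [14] = (1/14)s^3 - (1/7)s^2 - (23/14)s + 30/7
L_2(s) = (s + 5)(s - 2)(s - 4) / [-8] = -(1/8)s^3 + (1/8)s^2 + (11/4)s - 5
L_3(s) = (s + 5)(s - 2)(s - 3) / [18] = (1/18)s^3 - (19/18)s + 5/3
h(s) = (-412)·L_0 + 57·L_1 + 156·L_2 + 335·L_3
Only the coefficient of s^3 is needed; take it from each L_i and combine:
(-412)·(-1/504) + 57·(1/14) + 156·(-1/8) + 335·(1/18) = 4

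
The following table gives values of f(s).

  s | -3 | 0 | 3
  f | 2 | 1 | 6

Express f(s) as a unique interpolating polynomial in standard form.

Build the Lagrange basis polynomials:
L_0(s) = s(s - 3) / [18] = (1/18)s^2 - (1/6)s
L_1(s) = (s + 3)(s - 3) / [-9] = -(1/9)s^2 + 1
L_2(s) = (s + 3)s / [18] = (1/18)s^2 + (1/6)s
f(s) = 2·L_0 + 1·L_1 + 6·L_2
  2·L_0(s) = (1/9)s^2 - (1/3)s
  1·L_1(s) = -(1/9)s^2 + 1
  6·L_2(s) = (1/3)s^2 + s
Adding term by term: (1/3)s^2 + (2/3)s + 1

f(s) = (1/3)s^2 + (2/3)s + 1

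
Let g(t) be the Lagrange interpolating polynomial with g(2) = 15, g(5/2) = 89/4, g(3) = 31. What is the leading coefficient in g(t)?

The leading coefficient equals the top divided difference g[2,5/2,3].
g[2,5/2] = (89/4 - 15) / (5/2 - 2) = 29/2
g[5/2,3] = (31 - 89/4) / (3 - 5/2) = 35/2
g[2,5/2,3] = (35/2 - 29/2) / (3 - 2) = 3

3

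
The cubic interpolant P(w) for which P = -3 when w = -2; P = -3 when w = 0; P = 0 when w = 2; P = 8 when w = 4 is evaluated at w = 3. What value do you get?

Using Newton's divided-difference form:
P[-2,0] = (-3 - (-3)) / (0 - (-2)) = 0
P[0,2] = (0 - (-3)) / (2 - 0) = 3/2
P[2,4] = (8 - 0) / (4 - 2) = 4
P[-2,0,2] = (3/2 - 0) / (2 - (-2)) = 3/8
P[0,2,4] = (4 - 3/2) / (4 - 0) = 5/8
P[-2,0,2,4] = (5/8 - 3/8) / (4 - (-2)) = 1/24
P(3) = -3 + 0·(5) + (3/8)·(5)·(3) + (1/24)·(5)·(3)·(1) = 13/4

13/4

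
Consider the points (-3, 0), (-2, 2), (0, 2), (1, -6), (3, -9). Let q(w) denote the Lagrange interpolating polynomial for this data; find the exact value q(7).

569

L_0(7) = (9)·(7)·(6)·(4)/[(-1)·(-3)·(-4)·(-6)] = 21
L_1(7) = (10)·(7)·(6)·(4)/[(1)·(-2)·(-3)·(-5)] = -56
L_2(7) = (10)·(9)·(6)·(4)/[(3)·(2)·(-1)·(-3)] = 120
L_3(7) = (10)·(9)·(7)·(4)/[(4)·(3)·(1)·(-2)] = -105
L_4(7) = (10)·(9)·(7)·(6)/[(6)·(5)·(3)·(2)] = 21
Sum: 0 + 2·(-56) + 2·(120) + (-6)·(-105) + (-9)·(21) = 569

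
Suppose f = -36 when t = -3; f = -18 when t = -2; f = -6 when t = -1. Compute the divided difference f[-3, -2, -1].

-3

f[-3,-2] = (-18 - (-36)) / (-2 - (-3)) = 18
f[-2,-1] = (-6 - (-18)) / (-1 - (-2)) = 12
f[-3,-2,-1] = (12 - 18) / (-1 - (-3)) = -3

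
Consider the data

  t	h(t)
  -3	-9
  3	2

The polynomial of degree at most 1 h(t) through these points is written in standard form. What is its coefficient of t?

11/6

Build the Lagrange basis polynomials:
L_0(t) = (t - 3) / [-6] = -(1/6)t + 1/2
L_1(t) = (t + 3) / [6] = (1/6)t + 1/2
h(t) = (-9)·L_0 + 2·L_1
Only the coefficient of t is needed; take it from each L_i and combine:
(-9)·(-1/6) + 2·(1/6) = 11/6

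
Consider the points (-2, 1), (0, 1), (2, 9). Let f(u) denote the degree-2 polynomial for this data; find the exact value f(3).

16

L_0(3) = (3)·(1)/[(-2)·(-4)] = 3/8
L_1(3) = (5)·(1)/[(2)·(-2)] = -5/4
L_2(3) = (5)·(3)/[(4)·(2)] = 15/8
Sum: 1·(3/8) + 1·(-5/4) + 9·(15/8) = 16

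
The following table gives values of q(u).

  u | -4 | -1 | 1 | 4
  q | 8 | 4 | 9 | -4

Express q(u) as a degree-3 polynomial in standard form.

q(u) = -(4/15)u^3 - (3/10)u^2 + (83/30)u + 34/5

L_0(u) = (u + 1)(u - 1)(u - 4) / [-120] = -(1/120)u^3 + (1/30)u^2 + (1/120)u - 1/30
L_1(u) = (u + 4)(u - 1)(u - 4) / [30] = (1/30)u^3 - (1/30)u^2 - (8/15)u + 8/15
L_2(u) = (u + 4)(u + 1)(u - 4) / [-30] = -(1/30)u^3 - (1/30)u^2 + (8/15)u + 8/15
L_3(u) = (u + 4)(u + 1)(u - 1) / [120] = (1/120)u^3 + (1/30)u^2 - (1/120)u - 1/30
q(u) = 8·L_0 + 4·L_1 + 9·L_2 + (-4)·L_3
  8·L_0(u) = -(1/15)u^3 + (4/15)u^2 + (1/15)u - 4/15
  4·L_1(u) = (2/15)u^3 - (2/15)u^2 - (32/15)u + 32/15
  9·L_2(u) = -(3/10)u^3 - (3/10)u^2 + (24/5)u + 24/5
  (-4)·L_3(u) = -(1/30)u^3 - (2/15)u^2 + (1/30)u + 2/15
Adding term by term: -(4/15)u^3 - (3/10)u^2 + (83/30)u + 34/5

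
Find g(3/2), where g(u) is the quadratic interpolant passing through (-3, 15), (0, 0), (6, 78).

6

Evaluate each Lagrange basis at u = 3/2:
L_0(3/2) = (3/2)·(-9/2)/[(-3)·(-9)] = -1/4
L_1(3/2) = (9/2)·(-9/2)/[(3)·(-6)] = 9/8
L_2(3/2) = (9/2)·(3/2)/[(9)·(6)] = 1/8
Sum: 15·(-1/4) + 0 + 78·(1/8) = 6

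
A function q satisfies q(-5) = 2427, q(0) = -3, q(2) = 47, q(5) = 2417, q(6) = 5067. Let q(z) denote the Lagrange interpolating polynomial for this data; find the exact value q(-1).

Evaluate each Lagrange basis at z = -1:
L_0(-1) = (-1)·(-3)·(-6)·(-7)/[(-5)·(-7)·(-10)·(-11)] = 9/275
L_1(-1) = (4)·(-3)·(-6)·(-7)/[(5)·(-2)·(-5)·(-6)] = 42/25
L_2(-1) = (4)·(-1)·(-6)·(-7)/[(7)·(2)·(-3)·(-4)] = -1
L_3(-1) = (4)·(-1)·(-3)·(-7)/[(10)·(5)·(3)·(-1)] = 14/25
L_4(-1) = (4)·(-1)·(-3)·(-6)/[(11)·(6)·(4)·(1)] = -3/11
Sum: 2427·(9/275) + (-3)·(42/25) + 47·(-1) + 2417·(14/25) + 5067·(-3/11) = -1

-1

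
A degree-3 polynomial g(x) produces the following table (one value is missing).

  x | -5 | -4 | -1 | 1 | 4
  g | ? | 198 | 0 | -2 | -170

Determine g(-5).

388

The 4 known values determine g uniquely (degree ≤ 3).
Evaluate each Lagrange basis at x = -5:
L_0(-5) = (-4)·(-6)·(-9)/[(-3)·(-5)·(-8)] = 9/5
L_1(-5) = (-1)·(-6)·(-9)/[(3)·(-2)·(-5)] = -9/5
L_2(-5) = (-1)·(-4)·(-9)/[(5)·(2)·(-3)] = 6/5
L_3(-5) = (-1)·(-4)·(-6)/[(8)·(5)·(3)] = -1/5
Sum: 198·(9/5) + 0 + (-2)·(6/5) + (-170)·(-1/5) = 388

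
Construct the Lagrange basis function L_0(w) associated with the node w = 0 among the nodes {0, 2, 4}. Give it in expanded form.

L_0(w) = (w - 2)(w - 4) / [(-2)·(-4)]
       = (w^2 - 6w + 8) / (8)

L_0(w) = (1/8)w^2 - (3/4)w + 1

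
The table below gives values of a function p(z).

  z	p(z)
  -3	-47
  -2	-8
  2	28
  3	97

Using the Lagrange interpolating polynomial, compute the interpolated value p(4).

226

Evaluate each Lagrange basis at z = 4:
L_0(4) = (6)·(2)·(1)/[(-1)·(-5)·(-6)] = -2/5
L_1(4) = (7)·(2)·(1)/[(1)·(-4)·(-5)] = 7/10
L_2(4) = (7)·(6)·(1)/[(5)·(4)·(-1)] = -21/10
L_3(4) = (7)·(6)·(2)/[(6)·(5)·(1)] = 14/5
Sum: (-47)·(-2/5) + (-8)·(7/10) + 28·(-21/10) + 97·(14/5) = 226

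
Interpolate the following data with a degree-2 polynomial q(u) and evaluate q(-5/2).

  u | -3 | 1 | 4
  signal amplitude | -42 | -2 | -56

-30

Evaluate each Lagrange basis at u = -5/2:
L_0(-5/2) = (-7/2)·(-13/2)/[(-4)·(-7)] = 13/16
L_1(-5/2) = (1/2)·(-13/2)/[(4)·(-3)] = 13/48
L_2(-5/2) = (1/2)·(-7/2)/[(7)·(3)] = -1/12
Sum: (-42)·(13/16) + (-2)·(13/48) + (-56)·(-1/12) = -30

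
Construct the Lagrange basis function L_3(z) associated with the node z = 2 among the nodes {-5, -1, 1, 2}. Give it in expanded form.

L_3(z) = (1/21)z^3 + (5/21)z^2 - (1/21)z - 5/21

L_3(z) = (z + 5)(z + 1)(z - 1) / [(7)·(3)·(1)]
       = (z^3 + 5z^2 - z - 5) / (21)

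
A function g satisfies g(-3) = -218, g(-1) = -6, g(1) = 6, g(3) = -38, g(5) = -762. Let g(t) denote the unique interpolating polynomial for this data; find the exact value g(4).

-246

Using Newton's divided-difference form:
g[-3,-1] = (-6 - (-218)) / (-1 - (-3)) = 106
g[-1,1] = (6 - (-6)) / (1 - (-1)) = 6
g[1,3] = (-38 - 6) / (3 - 1) = -22
g[3,5] = (-762 - (-38)) / (5 - 3) = -362
g[-3,-1,1] = (6 - 106) / (1 - (-3)) = -25
g[-1,1,3] = (-22 - 6) / (3 - (-1)) = -7
g[1,3,5] = (-362 - (-22)) / (5 - 1) = -85
g[-3,-1,1,3] = (-7 - (-25)) / (3 - (-3)) = 3
g[-1,1,3,5] = (-85 - (-7)) / (5 - (-1)) = -13
g[-3,-1,1,3,5] = (-13 - 3) / (5 - (-3)) = -2
g(4) = -218 + 106·(7) + (-25)·(7)·(5) + 3·(7)·(5)·(3) + (-2)·(7)·(5)·(3)·(1) = -246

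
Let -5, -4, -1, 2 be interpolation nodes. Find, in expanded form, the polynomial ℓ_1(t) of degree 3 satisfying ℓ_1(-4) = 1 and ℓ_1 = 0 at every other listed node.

ℓ_1(t) = (1/18)t^3 + (2/9)t^2 - (7/18)t - 5/9

ℓ_1(t) = (t + 5)(t + 1)(t - 2) / [(1)·(-3)·(-6)]
       = (t^3 + 4t^2 - 7t - 10) / (18)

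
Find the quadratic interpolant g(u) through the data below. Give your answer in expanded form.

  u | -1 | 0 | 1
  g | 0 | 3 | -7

g(u) = -(13/2)u^2 - (7/2)u + 3

Newton's divided differences:
g[-1,0] = (3 - 0) / (0 - (-1)) = 3
g[0,1] = (-7 - 3) / (1 - 0) = -10
g[-1,0,1] = (-10 - 3) / (1 - (-1)) = -13/2
g(u) = 3·(u + 1) + (-13/2)·(u + 1)u
Expanding: g(u) = -(13/2)u^2 - (7/2)u + 3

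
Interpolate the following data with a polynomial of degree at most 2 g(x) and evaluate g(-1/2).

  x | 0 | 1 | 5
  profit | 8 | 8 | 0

77/10

L_0(-1/2) = (-3/2)·(-11/2)/[(-1)·(-5)] = 33/20
L_1(-1/2) = (-1/2)·(-11/2)/[(1)·(-4)] = -11/16
L_2(-1/2) = (-1/2)·(-3/2)/[(5)·(4)] = 3/80
Sum: 8·(33/20) + 8·(-11/16) + 0 = 77/10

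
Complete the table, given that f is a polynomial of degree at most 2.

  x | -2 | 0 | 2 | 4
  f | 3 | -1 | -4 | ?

-6

The 3 known values determine f uniquely (degree ≤ 2).
L_0(4) = (4)·(2)/[(-2)·(-4)] = 1
L_1(4) = (6)·(2)/[(2)·(-2)] = -3
L_2(4) = (6)·(4)/[(4)·(2)] = 3
Sum: 3·(1) + (-1)·(-3) + (-4)·(3) = -6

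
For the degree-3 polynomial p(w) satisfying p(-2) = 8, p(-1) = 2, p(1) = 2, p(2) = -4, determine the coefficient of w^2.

0

L_0(w) = (w + 1)(w - 1)(w - 2) / [-12] = -(1/12)w^3 + (1/6)w^2 + (1/12)w - 1/6
L_1(w) = (w + 2)(w - 1)(w - 2) / [6] = (1/6)w^3 - (1/6)w^2 - (2/3)w + 2/3
L_2(w) = (w + 2)(w + 1)(w - 2) / [-6] = -(1/6)w^3 - (1/6)w^2 + (2/3)w + 2/3
L_3(w) = (w + 2)(w + 1)(w - 1) / [12] = (1/12)w^3 + (1/6)w^2 - (1/12)w - 1/6
p(w) = 8·L_0 + 2·L_1 + 2·L_2 + (-4)·L_3
Only the coefficient of w^2 is needed; take it from each L_i and combine:
8·(1/6) + 2·(-1/6) + 2·(-1/6) + (-4)·(1/6) = 0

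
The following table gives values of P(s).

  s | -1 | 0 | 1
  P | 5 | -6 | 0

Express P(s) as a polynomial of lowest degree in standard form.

P(s) = (17/2)s^2 - (5/2)s - 6

Build the Lagrange basis polynomials:
L_0(s) = s(s - 1) / [2] = (1/2)s^2 - (1/2)s
L_1(s) = (s + 1)(s - 1) / [-1] = -s^2 + 1
L_2(s) = (s + 1)s / [2] = (1/2)s^2 + (1/2)s
P(s) = 5·L_0 + (-6)·L_1 + 0·L_2
  5·L_0(s) = (5/2)s^2 - (5/2)s
  (-6)·L_1(s) = 6s^2 - 6
  0·L_2(s) = 0
Adding term by term: (17/2)s^2 - (5/2)s - 6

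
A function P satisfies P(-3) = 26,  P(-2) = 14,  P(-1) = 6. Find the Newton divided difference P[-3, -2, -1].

2

P[-3,-2] = (14 - 26) / (-2 - (-3)) = -12
P[-2,-1] = (6 - 14) / (-1 - (-2)) = -8
P[-3,-2,-1] = (-8 - (-12)) / (-1 - (-3)) = 2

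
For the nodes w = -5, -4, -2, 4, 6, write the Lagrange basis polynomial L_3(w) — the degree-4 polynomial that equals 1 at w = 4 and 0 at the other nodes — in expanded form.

L_3(w) = -(1/864)w^4 - (5/864)w^3 + (7/216)w^2 + (47/216)w + 5/18

L_3(w) = (w + 5)(w + 4)(w + 2)(w - 6) / [(9)·(8)·(6)·(-2)]
       = (w^4 + 5w^3 - 28w^2 - 188w - 240) / (-864)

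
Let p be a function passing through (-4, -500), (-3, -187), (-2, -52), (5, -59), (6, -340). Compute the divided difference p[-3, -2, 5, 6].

-2

p[-3,-2] = (-52 - (-187)) / (-2 - (-3)) = 135
p[-2,5] = (-59 - (-52)) / (5 - (-2)) = -1
p[5,6] = (-340 - (-59)) / (6 - 5) = -281
p[-3,-2,5] = (-1 - 135) / (5 - (-3)) = -17
p[-2,5,6] = (-281 - (-1)) / (6 - (-2)) = -35
p[-3,-2,5,6] = (-35 - (-17)) / (6 - (-3)) = -2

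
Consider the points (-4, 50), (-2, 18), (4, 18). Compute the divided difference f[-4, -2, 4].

f[-4,-2] = (18 - 50) / (-2 - (-4)) = -16
f[-2,4] = (18 - 18) / (4 - (-2)) = 0
f[-4,-2,4] = (0 - (-16)) / (4 - (-4)) = 2

2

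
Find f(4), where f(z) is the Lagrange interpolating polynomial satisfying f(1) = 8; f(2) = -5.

-31

L_0(4) = (2)/[(-1)] = -2
L_1(4) = (3)/[(1)] = 3
Sum: 8·(-2) + (-5)·(3) = -31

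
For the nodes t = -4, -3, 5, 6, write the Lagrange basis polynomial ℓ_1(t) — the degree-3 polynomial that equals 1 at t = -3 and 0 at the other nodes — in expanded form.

ℓ_1(t) = (1/72)t^3 - (7/72)t^2 - (7/36)t + 5/3

ℓ_1(t) = (t + 4)(t - 5)(t - 6) / [(1)·(-8)·(-9)]
       = (t^3 - 7t^2 - 14t + 120) / (72)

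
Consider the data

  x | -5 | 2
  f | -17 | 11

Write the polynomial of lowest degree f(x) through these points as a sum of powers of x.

f(x) = 4x + 3

L_0(x) = (x - 2) / [-7] = -(1/7)x + 2/7
L_1(x) = (x + 5) / [7] = (1/7)x + 5/7
f(x) = (-17)·L_0 + 11·L_1
  (-17)·L_0(x) = (17/7)x - 34/7
  11·L_1(x) = (11/7)x + 55/7
Adding term by term: 4x + 3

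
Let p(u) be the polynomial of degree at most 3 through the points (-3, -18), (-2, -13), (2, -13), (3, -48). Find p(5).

-202

Using Newton's divided-difference form:
p[-3,-2] = (-13 - (-18)) / (-2 - (-3)) = 5
p[-2,2] = (-13 - (-13)) / (2 - (-2)) = 0
p[2,3] = (-48 - (-13)) / (3 - 2) = -35
p[-3,-2,2] = (0 - 5) / (2 - (-3)) = -1
p[-2,2,3] = (-35 - 0) / (3 - (-2)) = -7
p[-3,-2,2,3] = (-7 - (-1)) / (3 - (-3)) = -1
p(5) = -18 + 5·(8) + (-1)·(8)·(7) + (-1)·(8)·(7)·(3) = -202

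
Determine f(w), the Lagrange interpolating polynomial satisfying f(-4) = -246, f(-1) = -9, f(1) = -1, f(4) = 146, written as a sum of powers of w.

L_0(w) = (w + 1)(w - 1)(w - 4) / [-120] = -(1/120)w^3 + (1/30)w^2 + (1/120)w - 1/30
L_1(w) = (w + 4)(w - 1)(w - 4) / [30] = (1/30)w^3 - (1/30)w^2 - (8/15)w + 8/15
L_2(w) = (w + 4)(w + 1)(w - 4) / [-30] = -(1/30)w^3 - (1/30)w^2 + (8/15)w + 8/15
L_3(w) = (w + 4)(w + 1)(w - 1) / [120] = (1/120)w^3 + (1/30)w^2 - (1/120)w - 1/30
f(w) = (-246)·L_0 + (-9)·L_1 + (-1)·L_2 + 146·L_3
  (-246)·L_0(w) = (41/20)w^3 - (41/5)w^2 - (41/20)w + 41/5
  (-9)·L_1(w) = -(3/10)w^3 + (3/10)w^2 + (24/5)w - 24/5
  (-1)·L_2(w) = (1/30)w^3 + (1/30)w^2 - (8/15)w - 8/15
  146·L_3(w) = (73/60)w^3 + (73/15)w^2 - (73/60)w - 73/15
Adding term by term: 3w^3 - 3w^2 + w - 2

f(w) = 3w^3 - 3w^2 + w - 2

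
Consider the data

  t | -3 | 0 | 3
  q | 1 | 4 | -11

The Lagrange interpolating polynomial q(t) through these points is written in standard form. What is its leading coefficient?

-1

L_0(t) = t(t - 3) / [18] = (1/18)t^2 - (1/6)t
L_1(t) = (t + 3)(t - 3) / [-9] = -(1/9)t^2 + 1
L_2(t) = (t + 3)t / [18] = (1/18)t^2 + (1/6)t
q(t) = 1·L_0 + 4·L_1 + (-11)·L_2
Only the coefficient of t^2 is needed; take it from each L_i and combine:
1·(1/18) + 4·(-1/9) + (-11)·(1/18) = -1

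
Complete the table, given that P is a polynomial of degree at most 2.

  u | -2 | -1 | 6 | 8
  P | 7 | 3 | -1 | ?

39/7

The 3 known values determine P uniquely (degree ≤ 2).
Evaluate each Lagrange basis at u = 8:
L_0(8) = (9)·(2)/[(-1)·(-8)] = 9/4
L_1(8) = (10)·(2)/[(1)·(-7)] = -20/7
L_2(8) = (10)·(9)/[(8)·(7)] = 45/28
Sum: 7·(9/4) + 3·(-20/7) + (-1)·(45/28) = 39/7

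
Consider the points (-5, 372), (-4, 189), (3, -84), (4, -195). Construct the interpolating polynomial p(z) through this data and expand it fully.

p(z) = -3z^3 - 3

Build the Lagrange basis polynomials:
L_0(z) = (z + 4)(z - 3)(z - 4) / [-72] = -(1/72)z^3 + (1/24)z^2 + (2/9)z - 2/3
L_1(z) = (z + 5)(z - 3)(z - 4) / [56] = (1/56)z^3 - (1/28)z^2 - (23/56)z + 15/14
L_2(z) = (z + 5)(z + 4)(z - 4) / [-56] = -(1/56)z^3 - (5/56)z^2 + (2/7)z + 10/7
L_3(z) = (z + 5)(z + 4)(z - 3) / [72] = (1/72)z^3 + (1/12)z^2 - (7/72)z - 5/6
p(z) = 372·L_0 + 189·L_1 + (-84)·L_2 + (-195)·L_3
  372·L_0(z) = -(31/6)z^3 + (31/2)z^2 + (248/3)z - 248
  189·L_1(z) = (27/8)z^3 - (27/4)z^2 - (621/8)z + 405/2
  (-84)·L_2(z) = (3/2)z^3 + (15/2)z^2 - 24z - 120
  (-195)·L_3(z) = -(65/24)z^3 - (65/4)z^2 + (455/24)z + 325/2
Adding term by term: -3z^3 - 3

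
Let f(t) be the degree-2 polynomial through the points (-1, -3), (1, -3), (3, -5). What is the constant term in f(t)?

L_0(t) = (t - 1)(t - 3) / [8] = (1/8)t^2 - (1/2)t + 3/8
L_1(t) = (t + 1)(t - 3) / [-4] = -(1/4)t^2 + (1/2)t + 3/4
L_2(t) = (t + 1)(t - 1) / [8] = (1/8)t^2 - 1/8
f(t) = (-3)·L_0 + (-3)·L_1 + (-5)·L_2
Only the constant term is needed; take it from each L_i and combine:
(-3)·(3/8) + (-3)·(3/4) + (-5)·(-1/8) = -11/4

-11/4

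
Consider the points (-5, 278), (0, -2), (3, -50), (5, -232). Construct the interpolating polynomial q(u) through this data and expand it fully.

Build the Lagrange basis polynomials:
L_0(u) = u(u - 3)(u - 5) / [-400] = -(1/400)u^3 + (1/50)u^2 - (3/80)u
L_1(u) = (u + 5)(u - 3)(u - 5) / [75] = (1/75)u^3 - (1/25)u^2 - (1/3)u + 1
L_2(u) = (u + 5)u(u - 5) / [-48] = -(1/48)u^3 + (25/48)u
L_3(u) = (u + 5)u(u - 3) / [100] = (1/100)u^3 + (1/50)u^2 - (3/20)u
q(u) = 278·L_0 + (-2)·L_1 + (-50)·L_2 + (-232)·L_3
  278·L_0(u) = -(139/200)u^3 + (139/25)u^2 - (417/40)u
  (-2)·L_1(u) = -(2/75)u^3 + (2/25)u^2 + (2/3)u - 2
  (-50)·L_2(u) = (25/24)u^3 - (625/24)u
  (-232)·L_3(u) = -(58/25)u^3 - (116/25)u^2 + (174/5)u
Adding term by term: -2u^3 + u^2 - u - 2

q(u) = -2u^3 + u^2 - u - 2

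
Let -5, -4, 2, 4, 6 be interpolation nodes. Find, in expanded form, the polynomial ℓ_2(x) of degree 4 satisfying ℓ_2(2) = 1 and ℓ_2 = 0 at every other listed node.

ℓ_2(x) = (x + 5)(x + 4)(x - 4)(x - 6) / [(7)·(6)·(-2)·(-4)]
       = (x^4 - x^3 - 46x^2 + 16x + 480) / (336)

ℓ_2(x) = (1/336)x^4 - (1/336)x^3 - (23/168)x^2 + (1/21)x + 10/7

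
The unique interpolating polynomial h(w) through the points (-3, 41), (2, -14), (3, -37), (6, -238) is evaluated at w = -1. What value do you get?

Using Newton's divided-difference form:
h[-3,2] = (-14 - 41) / (2 - (-3)) = -11
h[2,3] = (-37 - (-14)) / (3 - 2) = -23
h[3,6] = (-238 - (-37)) / (6 - 3) = -67
h[-3,2,3] = (-23 - (-11)) / (3 - (-3)) = -2
h[2,3,6] = (-67 - (-23)) / (6 - 2) = -11
h[-3,2,3,6] = (-11 - (-2)) / (6 - (-3)) = -1
h(-1) = 41 + (-11)·(2) + (-2)·(2)·(-3) + (-1)·(2)·(-3)·(-4) = 7

7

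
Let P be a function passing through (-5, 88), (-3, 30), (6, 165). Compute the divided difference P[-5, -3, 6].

P[-5,-3] = (30 - 88) / (-3 - (-5)) = -29
P[-3,6] = (165 - 30) / (6 - (-3)) = 15
P[-5,-3,6] = (15 - (-29)) / (6 - (-5)) = 4

4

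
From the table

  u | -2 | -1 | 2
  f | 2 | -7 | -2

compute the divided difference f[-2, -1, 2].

f[-2,-1] = (-7 - 2) / (-1 - (-2)) = -9
f[-1,2] = (-2 - (-7)) / (2 - (-1)) = 5/3
f[-2,-1,2] = (5/3 - (-9)) / (2 - (-2)) = 8/3

8/3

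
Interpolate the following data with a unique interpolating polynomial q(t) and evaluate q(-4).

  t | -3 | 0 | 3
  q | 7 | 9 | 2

L_0(-4) = (-4)·(-7)/[(-3)·(-6)] = 14/9
L_1(-4) = (-1)·(-7)/[(3)·(-3)] = -7/9
L_2(-4) = (-1)·(-4)/[(6)·(3)] = 2/9
Sum: 7·(14/9) + 9·(-7/9) + 2·(2/9) = 13/3

13/3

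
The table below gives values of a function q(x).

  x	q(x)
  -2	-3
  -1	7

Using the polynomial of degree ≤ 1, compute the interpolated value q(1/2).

22

Evaluate each Lagrange basis at x = 1/2:
L_0(1/2) = (3/2)/[(-1)] = -3/2
L_1(1/2) = (5/2)/[(1)] = 5/2
Sum: (-3)·(-3/2) + 7·(5/2) = 22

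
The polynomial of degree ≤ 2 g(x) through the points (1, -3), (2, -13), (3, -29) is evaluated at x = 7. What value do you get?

L_0(7) = (5)·(4)/[(-1)·(-2)] = 10
L_1(7) = (6)·(4)/[(1)·(-1)] = -24
L_2(7) = (6)·(5)/[(2)·(1)] = 15
Sum: (-3)·(10) + (-13)·(-24) + (-29)·(15) = -153

-153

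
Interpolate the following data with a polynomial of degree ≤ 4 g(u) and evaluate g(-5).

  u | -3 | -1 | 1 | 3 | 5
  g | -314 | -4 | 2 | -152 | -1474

L_0(-5) = (-4)·(-6)·(-8)·(-10)/[(-2)·(-4)·(-6)·(-8)] = 5
L_1(-5) = (-2)·(-6)·(-8)·(-10)/[(2)·(-2)·(-4)·(-6)] = -10
L_2(-5) = (-2)·(-4)·(-8)·(-10)/[(4)·(2)·(-2)·(-4)] = 10
L_3(-5) = (-2)·(-4)·(-6)·(-10)/[(6)·(4)·(2)·(-2)] = -5
L_4(-5) = (-2)·(-4)·(-6)·(-8)/[(8)·(6)·(4)·(2)] = 1
Sum: (-314)·(5) + (-4)·(-10) + 2·(10) + (-152)·(-5) + (-1474)·(1) = -2224

-2224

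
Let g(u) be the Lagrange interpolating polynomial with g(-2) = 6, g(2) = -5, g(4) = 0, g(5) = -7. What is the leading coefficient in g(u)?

-97/168

The leading coefficient equals the top divided difference g[-2,2,4,5].
g[-2,2] = (-5 - 6) / (2 - (-2)) = -11/4
g[2,4] = (0 - (-5)) / (4 - 2) = 5/2
g[4,5] = (-7 - 0) / (5 - 4) = -7
g[-2,2,4] = (5/2 - (-11/4)) / (4 - (-2)) = 7/8
g[2,4,5] = (-7 - 5/2) / (5 - 2) = -19/6
g[-2,2,4,5] = (-19/6 - 7/8) / (5 - (-2)) = -97/168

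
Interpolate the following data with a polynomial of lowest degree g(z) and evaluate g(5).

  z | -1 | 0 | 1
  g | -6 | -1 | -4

-96

L_0(5) = (5)·(4)/[(-1)·(-2)] = 10
L_1(5) = (6)·(4)/[(1)·(-1)] = -24
L_2(5) = (6)·(5)/[(2)·(1)] = 15
Sum: (-6)·(10) + (-1)·(-24) + (-4)·(15) = -96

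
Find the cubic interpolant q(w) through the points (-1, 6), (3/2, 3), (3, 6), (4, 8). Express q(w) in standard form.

q(w) = -(4/25)w^3 + (34/25)w^2 - (8/5)w + 72/25

Newton's divided differences:
q[-1,3/2] = (3 - 6) / (3/2 - (-1)) = -6/5
q[3/2,3] = (6 - 3) / (3 - 3/2) = 2
q[3,4] = (8 - 6) / (4 - 3) = 2
q[-1,3/2,3] = (2 - (-6/5)) / (3 - (-1)) = 4/5
q[3/2,3,4] = (2 - 2) / (4 - 3/2) = 0
q[-1,3/2,3,4] = (0 - 4/5) / (4 - (-1)) = -4/25
q(w) = 6 + (-6/5)·(w + 1) + (4/5)·(w + 1)(w - 3/2) + (-4/25)·(w + 1)(w - 3/2)(w - 3)
Expanding: q(w) = -(4/25)w^3 + (34/25)w^2 - (8/5)w + 72/25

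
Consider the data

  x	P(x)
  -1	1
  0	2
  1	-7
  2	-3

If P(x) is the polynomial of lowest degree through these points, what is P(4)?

136

Evaluate each Lagrange basis at x = 4:
L_0(4) = (4)·(3)·(2)/[(-1)·(-2)·(-3)] = -4
L_1(4) = (5)·(3)·(2)/[(1)·(-1)·(-2)] = 15
L_2(4) = (5)·(4)·(2)/[(2)·(1)·(-1)] = -20
L_3(4) = (5)·(4)·(3)/[(3)·(2)·(1)] = 10
Sum: 1·(-4) + 2·(15) + (-7)·(-20) + (-3)·(10) = 136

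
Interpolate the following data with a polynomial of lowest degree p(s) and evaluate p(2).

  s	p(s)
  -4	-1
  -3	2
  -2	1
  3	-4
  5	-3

-221/42

L_0(2) = (5)·(4)·(-1)·(-3)/[(-1)·(-2)·(-7)·(-9)] = 10/21
L_1(2) = (6)·(4)·(-1)·(-3)/[(1)·(-1)·(-6)·(-8)] = -3/2
L_2(2) = (6)·(5)·(-1)·(-3)/[(2)·(1)·(-5)·(-7)] = 9/7
L_3(2) = (6)·(5)·(4)·(-3)/[(7)·(6)·(5)·(-2)] = 6/7
L_4(2) = (6)·(5)·(4)·(-1)/[(9)·(8)·(7)·(2)] = -5/42
Sum: (-1)·(10/21) + 2·(-3/2) + 1·(9/7) + (-4)·(6/7) + (-3)·(-5/42) = -221/42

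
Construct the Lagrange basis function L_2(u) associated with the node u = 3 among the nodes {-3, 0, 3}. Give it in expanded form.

L_2(u) = (1/18)u^2 + (1/6)u

L_2(u) = (u + 3)u / [(6)·(3)]
       = (u^2 + 3u) / (18)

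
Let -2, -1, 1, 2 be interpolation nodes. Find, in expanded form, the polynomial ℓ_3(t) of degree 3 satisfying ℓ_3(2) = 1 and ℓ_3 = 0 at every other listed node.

ℓ_3(t) = (t + 2)(t + 1)(t - 1) / [(4)·(3)·(1)]
       = (t^3 + 2t^2 - t - 2) / (12)

ℓ_3(t) = (1/12)t^3 + (1/6)t^2 - (1/12)t - 1/6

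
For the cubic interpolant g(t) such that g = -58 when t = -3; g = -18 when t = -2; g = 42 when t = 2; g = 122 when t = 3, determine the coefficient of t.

L_0(t) = (t + 2)(t - 2)(t - 3) / [-30] = -(1/30)t^3 + (1/10)t^2 + (2/15)t - 2/5
L_1(t) = (t + 3)(t - 2)(t - 3) / [20] = (1/20)t^3 - (1/10)t^2 - (9/20)t + 9/10
L_2(t) = (t + 3)(t + 2)(t - 3) / [-20] = -(1/20)t^3 - (1/10)t^2 + (9/20)t + 9/10
L_3(t) = (t + 3)(t + 2)(t - 2) / [30] = (1/30)t^3 + (1/10)t^2 - (2/15)t - 2/5
g(t) = (-58)·L_0 + (-18)·L_1 + 42·L_2 + 122·L_3
Only the coefficient of t is needed; take it from each L_i and combine:
(-58)·(2/15) + (-18)·(-9/20) + 42·(9/20) + 122·(-2/15) = 3

3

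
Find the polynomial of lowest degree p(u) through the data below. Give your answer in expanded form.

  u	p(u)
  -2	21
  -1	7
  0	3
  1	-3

p(u) = -2u^3 - u^2 - 3u + 3

Newton's divided differences:
p[-2,-1] = (7 - 21) / (-1 - (-2)) = -14
p[-1,0] = (3 - 7) / (0 - (-1)) = -4
p[0,1] = (-3 - 3) / (1 - 0) = -6
p[-2,-1,0] = (-4 - (-14)) / (0 - (-2)) = 5
p[-1,0,1] = (-6 - (-4)) / (1 - (-1)) = -1
p[-2,-1,0,1] = (-1 - 5) / (1 - (-2)) = -2
p(u) = 21 + (-14)·(u + 2) + 5·(u + 2)(u + 1) + (-2)·(u + 2)(u + 1)u
Expanding: p(u) = -2u^3 - u^2 - 3u + 3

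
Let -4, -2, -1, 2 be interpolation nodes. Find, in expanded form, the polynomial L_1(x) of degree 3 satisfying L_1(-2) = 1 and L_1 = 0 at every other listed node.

L_1(x) = (x + 4)(x + 1)(x - 2) / [(2)·(-1)·(-4)]
       = (x^3 + 3x^2 - 6x - 8) / (8)

L_1(x) = (1/8)x^3 + (3/8)x^2 - (3/4)x - 1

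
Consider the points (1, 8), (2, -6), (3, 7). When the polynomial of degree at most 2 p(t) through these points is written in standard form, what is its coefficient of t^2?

27/2

The leading coefficient equals the top divided difference p[1,2,3].
p[1,2] = (-6 - 8) / (2 - 1) = -14
p[2,3] = (7 - (-6)) / (3 - 2) = 13
p[1,2,3] = (13 - (-14)) / (3 - 1) = 27/2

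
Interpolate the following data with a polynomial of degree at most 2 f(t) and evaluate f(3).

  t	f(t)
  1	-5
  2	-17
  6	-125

Using Newton's divided-difference form:
f[1,2] = (-17 - (-5)) / (2 - 1) = -12
f[2,6] = (-125 - (-17)) / (6 - 2) = -27
f[1,2,6] = (-27 - (-12)) / (6 - 1) = -3
f(3) = -5 + (-12)·(2) + (-3)·(2)·(1) = -35

-35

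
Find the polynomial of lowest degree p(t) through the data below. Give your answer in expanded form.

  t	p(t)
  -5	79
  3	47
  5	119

p(t) = 4t^2 + 4t - 1

Newton's divided differences:
p[-5,3] = (47 - 79) / (3 - (-5)) = -4
p[3,5] = (119 - 47) / (5 - 3) = 36
p[-5,3,5] = (36 - (-4)) / (5 - (-5)) = 4
p(t) = 79 + (-4)·(t + 5) + 4·(t + 5)(t - 3)
Expanding: p(t) = 4t^2 + 4t - 1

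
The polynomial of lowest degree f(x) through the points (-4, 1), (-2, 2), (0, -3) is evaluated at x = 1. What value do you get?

L_0(1) = (3)·(1)/[(-2)·(-4)] = 3/8
L_1(1) = (5)·(1)/[(2)·(-2)] = -5/4
L_2(1) = (5)·(3)/[(4)·(2)] = 15/8
Sum: 1·(3/8) + 2·(-5/4) + (-3)·(15/8) = -31/4

-31/4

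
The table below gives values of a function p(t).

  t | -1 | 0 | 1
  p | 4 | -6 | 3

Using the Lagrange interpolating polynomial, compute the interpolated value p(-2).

33

Evaluate each Lagrange basis at t = -2:
L_0(-2) = (-2)·(-3)/[(-1)·(-2)] = 3
L_1(-2) = (-1)·(-3)/[(1)·(-1)] = -3
L_2(-2) = (-1)·(-2)/[(2)·(1)] = 1
Sum: 4·(3) + (-6)·(-3) + 3·(1) = 33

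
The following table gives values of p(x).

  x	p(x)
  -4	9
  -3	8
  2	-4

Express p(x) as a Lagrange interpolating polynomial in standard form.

p(x) = -(7/30)x^2 - (79/30)x + 11/5

L_0(x) = (x + 3)(x - 2) / [6] = (1/6)x^2 + (1/6)x - 1
L_1(x) = (x + 4)(x - 2) / [-5] = -(1/5)x^2 - (2/5)x + 8/5
L_2(x) = (x + 4)(x + 3) / [30] = (1/30)x^2 + (7/30)x + 2/5
p(x) = 9·L_0 + 8·L_1 + (-4)·L_2
  9·L_0(x) = (3/2)x^2 + (3/2)x - 9
  8·L_1(x) = -(8/5)x^2 - (16/5)x + 64/5
  (-4)·L_2(x) = -(2/15)x^2 - (14/15)x - 8/5
Adding term by term: -(7/30)x^2 - (79/30)x + 11/5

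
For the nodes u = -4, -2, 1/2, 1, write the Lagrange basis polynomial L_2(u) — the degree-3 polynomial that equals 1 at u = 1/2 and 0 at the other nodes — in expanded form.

L_2(u) = -(8/45)u^3 - (8/9)u^2 - (16/45)u + 64/45

L_2(u) = (u + 4)(u + 2)(u - 1) / [(9/2)·(5/2)·(-1/2)]
       = (u^3 + 5u^2 + 2u - 8) / (-45/8)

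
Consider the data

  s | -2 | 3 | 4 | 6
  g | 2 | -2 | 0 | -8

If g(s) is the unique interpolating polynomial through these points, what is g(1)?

-35/4

Using Newton's divided-difference form:
g[-2,3] = (-2 - 2) / (3 - (-2)) = -4/5
g[3,4] = (0 - (-2)) / (4 - 3) = 2
g[4,6] = (-8 - 0) / (6 - 4) = -4
g[-2,3,4] = (2 - (-4/5)) / (4 - (-2)) = 7/15
g[3,4,6] = (-4 - 2) / (6 - 3) = -2
g[-2,3,4,6] = (-2 - 7/15) / (6 - (-2)) = -37/120
g(1) = 2 + (-4/5)·(3) + (7/15)·(3)·(-2) + (-37/120)·(3)·(-2)·(-3) = -35/4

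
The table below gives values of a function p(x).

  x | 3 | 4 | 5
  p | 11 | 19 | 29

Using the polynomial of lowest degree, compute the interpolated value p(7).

L_0(7) = (3)·(2)/[(-1)·(-2)] = 3
L_1(7) = (4)·(2)/[(1)·(-1)] = -8
L_2(7) = (4)·(3)/[(2)·(1)] = 6
Sum: 11·(3) + 19·(-8) + 29·(6) = 55

55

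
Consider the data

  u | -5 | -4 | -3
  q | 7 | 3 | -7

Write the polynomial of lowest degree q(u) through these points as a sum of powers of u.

q(u) = -3u^2 - 31u - 73

Newton's divided differences:
q[-5,-4] = (3 - 7) / (-4 - (-5)) = -4
q[-4,-3] = (-7 - 3) / (-3 - (-4)) = -10
q[-5,-4,-3] = (-10 - (-4)) / (-3 - (-5)) = -3
q(u) = 7 + (-4)·(u + 5) + (-3)·(u + 5)(u + 4)
Expanding: q(u) = -3u^2 - 31u - 73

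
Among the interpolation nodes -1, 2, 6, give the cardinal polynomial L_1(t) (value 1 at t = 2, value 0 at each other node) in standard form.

L_1(t) = (t + 1)(t - 6) / [(3)·(-4)]
       = (t^2 - 5t - 6) / (-12)

L_1(t) = -(1/12)t^2 + (5/12)t + 1/2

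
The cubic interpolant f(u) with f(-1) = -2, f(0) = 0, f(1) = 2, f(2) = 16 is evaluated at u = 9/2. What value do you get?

729/4

Using Newton's divided-difference form:
f[-1,0] = (0 - (-2)) / (0 - (-1)) = 2
f[0,1] = (2 - 0) / (1 - 0) = 2
f[1,2] = (16 - 2) / (2 - 1) = 14
f[-1,0,1] = (2 - 2) / (1 - (-1)) = 0
f[0,1,2] = (14 - 2) / (2 - 0) = 6
f[-1,0,1,2] = (6 - 0) / (2 - (-1)) = 2
f(9/2) = -2 + 2·(11/2) + 0·(11/2)·(9/2) + 2·(11/2)·(9/2)·(7/2) = 729/4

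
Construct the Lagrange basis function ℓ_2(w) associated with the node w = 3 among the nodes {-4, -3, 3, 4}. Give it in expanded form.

ℓ_2(w) = -(1/42)w^3 - (1/14)w^2 + (8/21)w + 8/7

ℓ_2(w) = (w + 4)(w + 3)(w - 4) / [(7)·(6)·(-1)]
       = (w^3 + 3w^2 - 16w - 48) / (-42)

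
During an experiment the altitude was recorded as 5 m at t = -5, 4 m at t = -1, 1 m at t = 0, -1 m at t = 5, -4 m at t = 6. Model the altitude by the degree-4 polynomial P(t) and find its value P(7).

-3262/275

L_0(7) = (8)·(7)·(2)·(1)/[(-4)·(-5)·(-10)·(-11)] = 14/275
L_1(7) = (12)·(7)·(2)·(1)/[(4)·(-1)·(-6)·(-7)] = -1
L_2(7) = (12)·(8)·(2)·(1)/[(5)·(1)·(-5)·(-6)] = 32/25
L_3(7) = (12)·(8)·(7)·(1)/[(10)·(6)·(5)·(-1)] = -56/25
L_4(7) = (12)·(8)·(7)·(2)/[(11)·(7)·(6)·(1)] = 32/11
Sum: 5·(14/275) + 4·(-1) + 1·(32/25) + (-1)·(-56/25) + (-4)·(32/11) = -3262/275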